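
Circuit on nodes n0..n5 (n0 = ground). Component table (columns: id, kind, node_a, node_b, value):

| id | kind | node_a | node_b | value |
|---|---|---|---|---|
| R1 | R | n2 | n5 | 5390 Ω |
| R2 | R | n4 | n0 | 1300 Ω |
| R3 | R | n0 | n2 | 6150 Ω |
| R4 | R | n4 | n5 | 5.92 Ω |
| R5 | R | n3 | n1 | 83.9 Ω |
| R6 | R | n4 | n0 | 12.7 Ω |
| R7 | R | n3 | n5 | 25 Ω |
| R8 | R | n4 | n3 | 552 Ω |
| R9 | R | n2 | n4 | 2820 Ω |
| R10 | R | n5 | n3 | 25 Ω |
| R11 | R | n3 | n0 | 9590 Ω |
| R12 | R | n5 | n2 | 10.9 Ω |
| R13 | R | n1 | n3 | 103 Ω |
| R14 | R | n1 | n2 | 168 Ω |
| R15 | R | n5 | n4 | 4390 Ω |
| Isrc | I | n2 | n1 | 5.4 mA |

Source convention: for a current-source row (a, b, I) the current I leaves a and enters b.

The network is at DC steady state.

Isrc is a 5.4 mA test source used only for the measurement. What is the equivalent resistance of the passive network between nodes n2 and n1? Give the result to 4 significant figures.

Element admittances at DC:
  Y(R1) = 0.0001855 S between n2,n5
  Y(R2) = 0.0007692 S between n4,n0
  Y(R3) = 0.0001626 S between n0,n2
  Y(R4) = 0.1689 S between n4,n5
  Y(R5) = 0.01192 S between n3,n1
  Y(R6) = 0.07874 S between n4,n0
  Y(R7) = 0.04000 S between n3,n5
  Y(R8) = 0.001812 S between n4,n3
  Y(R9) = 0.0003546 S between n2,n4
  Y(R10) = 0.04000 S between n5,n3
  Y(R11) = 0.0001043 S between n3,n0
  Y(R12) = 0.09174 S between n5,n2
  Y(R13) = 0.009709 S between n1,n3
  Y(R14) = 0.005952 S between n1,n2
  Y(R15) = 0.0002278 S between n5,n4
  Isrc: injects 0.0054 A into n1 (from n2)
Assemble and solve the 5×5 MNA system:
  V(n1)=0.2231  V(n2)=-0.04173  V(n3)=0.04631  V(n4)=2.460e-05  V(n5)=-0.0003721

R_eq = 49.04 Ω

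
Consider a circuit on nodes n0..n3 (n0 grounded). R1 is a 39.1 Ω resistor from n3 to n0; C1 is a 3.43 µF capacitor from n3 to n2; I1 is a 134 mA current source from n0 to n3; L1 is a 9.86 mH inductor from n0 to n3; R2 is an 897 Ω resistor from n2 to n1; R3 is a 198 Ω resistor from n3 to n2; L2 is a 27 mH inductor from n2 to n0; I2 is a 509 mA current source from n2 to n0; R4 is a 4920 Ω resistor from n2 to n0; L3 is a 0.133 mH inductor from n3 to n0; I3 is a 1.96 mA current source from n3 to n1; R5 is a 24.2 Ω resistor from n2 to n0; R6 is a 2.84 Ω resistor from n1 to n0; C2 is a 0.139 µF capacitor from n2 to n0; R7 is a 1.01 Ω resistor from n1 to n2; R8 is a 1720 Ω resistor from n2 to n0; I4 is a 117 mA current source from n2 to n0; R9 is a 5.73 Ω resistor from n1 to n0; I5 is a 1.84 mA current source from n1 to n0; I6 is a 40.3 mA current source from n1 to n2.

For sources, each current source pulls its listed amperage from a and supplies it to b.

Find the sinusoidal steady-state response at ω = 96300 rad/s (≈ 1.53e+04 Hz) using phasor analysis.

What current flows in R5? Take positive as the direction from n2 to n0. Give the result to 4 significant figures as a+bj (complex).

-0.04102-0.006467j A

Element admittances at ω=96300 rad/s:
  Y(R1) = 0.02558+0.000j S between n3,n0
  Y(C1) = 0.000+0.3303j S between n3,n2
  I1: injects 0.134 A into n3 (from n0)
  Y(L1) = 0.000-0.001053j S between n0,n3
  Y(R2) = 0.001115+0.000j S between n2,n1
  Y(R3) = 0.005051+0.000j S between n3,n2
  Y(L2) = 0.000-0.0003846j S between n2,n0
  I2: injects 0.509 A into n0 (from n2)
  Y(R4) = 0.0002033+0.000j S between n2,n0
  Y(L3) = 0.000-0.07808j S between n3,n0
  I3: injects 0.00196 A into n1 (from n3)
  Y(R5) = 0.04132+0.000j S between n2,n0
  Y(R6) = 0.3521+0.000j S between n1,n0
  Y(C2) = 0.000+0.01339j S between n2,n0
  Y(R7) = 0.9901+0.000j S between n1,n2
  Y(R8) = 0.0005814+0.000j S between n2,n0
  I4: injects 0.117 A into n0 (from n2)
  Y(R9) = 0.1745+0.000j S between n1,n0
  I5: injects 0.00184 A into n0 (from n1)
  I6: injects 0.0403 A into n2 (from n1)
Assemble and solve the 3×3 MNA system:
  V(n1)=-0.6748-0.1022j  V(n2)=-0.9928-0.1565j  V(n3)=-1.204-0.8583j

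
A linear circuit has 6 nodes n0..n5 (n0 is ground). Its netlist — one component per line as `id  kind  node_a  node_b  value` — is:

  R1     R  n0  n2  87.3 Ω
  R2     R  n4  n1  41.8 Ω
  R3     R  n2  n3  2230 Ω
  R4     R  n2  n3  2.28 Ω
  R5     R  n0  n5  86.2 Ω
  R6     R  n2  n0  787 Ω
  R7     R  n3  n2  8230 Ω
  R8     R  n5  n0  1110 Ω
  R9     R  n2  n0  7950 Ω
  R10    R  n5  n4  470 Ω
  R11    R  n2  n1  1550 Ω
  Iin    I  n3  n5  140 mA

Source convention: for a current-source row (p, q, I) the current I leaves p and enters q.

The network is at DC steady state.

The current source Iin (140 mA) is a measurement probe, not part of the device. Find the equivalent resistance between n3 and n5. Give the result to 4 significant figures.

R_eq = 148.9 Ω

Apply KCL at each of the 5 non-ground nodes and solve the resulting linear system.
Node n1: branches {R2, R11} → V_1 = 5.308
Node n2: branches {R1, R3, R4, R6, R7, R9, R11} → V_2 = -10.12
Node n3: branches {R3, R4, R7, Iin} → V_3 = -10.44
Node n4: branches {R2, R10} → V_4 = 5.724
Node n5: branches {R5, R8, R10, Iin} → V_5 = 10.40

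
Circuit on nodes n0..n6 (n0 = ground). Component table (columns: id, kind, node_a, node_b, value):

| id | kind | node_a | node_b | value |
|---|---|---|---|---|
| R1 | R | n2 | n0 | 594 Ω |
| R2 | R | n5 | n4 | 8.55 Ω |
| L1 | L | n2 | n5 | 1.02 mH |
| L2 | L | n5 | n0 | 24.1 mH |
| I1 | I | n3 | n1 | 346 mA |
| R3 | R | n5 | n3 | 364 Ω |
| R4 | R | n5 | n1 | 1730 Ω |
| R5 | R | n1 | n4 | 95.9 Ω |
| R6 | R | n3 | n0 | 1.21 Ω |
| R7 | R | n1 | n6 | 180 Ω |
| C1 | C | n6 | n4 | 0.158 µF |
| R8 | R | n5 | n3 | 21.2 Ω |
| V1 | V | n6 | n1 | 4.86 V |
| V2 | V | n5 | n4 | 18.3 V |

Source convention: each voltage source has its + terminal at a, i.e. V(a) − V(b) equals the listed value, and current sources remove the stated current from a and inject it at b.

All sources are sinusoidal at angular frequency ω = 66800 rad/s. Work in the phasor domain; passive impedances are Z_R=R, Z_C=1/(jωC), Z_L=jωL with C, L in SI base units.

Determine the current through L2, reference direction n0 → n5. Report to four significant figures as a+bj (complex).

Apply KCL at each of the 6 non-ground nodes and solve the resulting linear system.
Node n1: branches {I1, R4, R5, R7, V1} → V_1 = 2.943-18.50j
Node n2: branches {R1, L1} → V_2 = 6.619-0.6478j
Node n3: branches {I1, R3, R6, R8} → V_3 = -0.01357+0.006350j
Node n4: branches {R2, R5, C1, V2} → V_4 = -11.61+0.1115j
Node n5: branches {R2, L1, L2, R3, R4, R8, V2} → V_5 = 6.693+0.1115j
Node n6: branches {R7, C1, V1} → V_6 = 7.803-18.50j
Source currents: i(V1)=-0.2235-0.2049j, i(V2)=-2.489-0.01076j

-6.925e-05+0.004158j A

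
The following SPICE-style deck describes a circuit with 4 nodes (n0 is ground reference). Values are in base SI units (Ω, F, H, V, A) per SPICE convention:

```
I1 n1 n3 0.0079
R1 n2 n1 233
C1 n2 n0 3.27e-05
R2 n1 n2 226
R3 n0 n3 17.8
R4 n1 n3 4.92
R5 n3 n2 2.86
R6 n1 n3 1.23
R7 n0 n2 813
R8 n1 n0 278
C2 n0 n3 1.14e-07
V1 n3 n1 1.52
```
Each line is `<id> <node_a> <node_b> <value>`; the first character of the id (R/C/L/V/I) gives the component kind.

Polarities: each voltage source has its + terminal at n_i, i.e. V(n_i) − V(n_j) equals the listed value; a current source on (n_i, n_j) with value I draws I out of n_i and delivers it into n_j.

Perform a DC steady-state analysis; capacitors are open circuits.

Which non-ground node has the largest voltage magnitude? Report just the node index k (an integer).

MNA unknowns: 3 node voltages V₁..V_3 plus 1 source current (V1)
I1: z[1]−=0.0079, z[3]+=0.0079
R1: Y=0.004292 on G[2,1]
C1: Y=0.000 on G[2,0]
R2: Y=0.004425 on G[1,2]
R3: Y=0.05618 on G[0,3]
R4: Y=0.2033 on G[1,3]
R5: Y=0.3497 on G[3,2]
R6: Y=0.8130 on G[1,3]
R7: Y=0.001230 on G[0,2]
R8: Y=0.003597 on G[1,0]
C2: Y=0.000 on G[0,3]
V1: row V3−V1=1.52, i_V1 at 3,1
solve → V1=-1.430, V2=0.05322, V3=0.09037
aux → i_V1=-1.555

1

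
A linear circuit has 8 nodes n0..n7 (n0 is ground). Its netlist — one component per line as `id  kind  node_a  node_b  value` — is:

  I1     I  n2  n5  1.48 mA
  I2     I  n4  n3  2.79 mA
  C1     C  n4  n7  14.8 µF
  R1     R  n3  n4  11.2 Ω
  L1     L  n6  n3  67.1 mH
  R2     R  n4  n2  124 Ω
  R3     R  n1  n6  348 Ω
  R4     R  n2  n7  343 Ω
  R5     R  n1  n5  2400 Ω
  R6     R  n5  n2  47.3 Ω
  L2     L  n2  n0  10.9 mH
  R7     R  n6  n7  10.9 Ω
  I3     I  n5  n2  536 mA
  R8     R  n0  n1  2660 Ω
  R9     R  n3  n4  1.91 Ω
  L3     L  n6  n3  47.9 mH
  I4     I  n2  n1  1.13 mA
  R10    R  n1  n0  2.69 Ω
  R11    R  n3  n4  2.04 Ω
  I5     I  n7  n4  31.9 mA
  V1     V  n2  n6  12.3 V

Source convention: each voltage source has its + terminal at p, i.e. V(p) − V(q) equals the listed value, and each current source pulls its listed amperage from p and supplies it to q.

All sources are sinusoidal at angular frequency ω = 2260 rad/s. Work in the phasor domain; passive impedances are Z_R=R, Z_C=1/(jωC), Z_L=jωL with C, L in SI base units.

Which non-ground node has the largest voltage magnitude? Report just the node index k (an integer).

5

Apply KCL at each of the 7 non-ground nodes and solve the resulting linear system.
Node n1: branches {R3, R5, R8, I4, R10} → V_1 = -0.1179+0.009449j
Node n2: branches {I1, R2, R4, R6, L2, I3, I4, V1} → V_2 = 0.08662+1.081j
Node n3: branches {I2, R1, L1, R9, L3, R11} → V_3 = -7.610-2.154j
Node n4: branches {I2, C1, R1, R2, R9, R11, I5} → V_4 = -7.659-2.220j
Node n5: branches {I1, R5, R6, I3} → V_5 = -24.71+1.060j
Node n6: branches {L1, R3, R7, L3, V1} → V_6 = -12.21+1.081j
Node n7: branches {C1, R4, R7, I5} → V_7 = -10.63+2.132j
Source currents: i(V1)=-0.1285-0.02048j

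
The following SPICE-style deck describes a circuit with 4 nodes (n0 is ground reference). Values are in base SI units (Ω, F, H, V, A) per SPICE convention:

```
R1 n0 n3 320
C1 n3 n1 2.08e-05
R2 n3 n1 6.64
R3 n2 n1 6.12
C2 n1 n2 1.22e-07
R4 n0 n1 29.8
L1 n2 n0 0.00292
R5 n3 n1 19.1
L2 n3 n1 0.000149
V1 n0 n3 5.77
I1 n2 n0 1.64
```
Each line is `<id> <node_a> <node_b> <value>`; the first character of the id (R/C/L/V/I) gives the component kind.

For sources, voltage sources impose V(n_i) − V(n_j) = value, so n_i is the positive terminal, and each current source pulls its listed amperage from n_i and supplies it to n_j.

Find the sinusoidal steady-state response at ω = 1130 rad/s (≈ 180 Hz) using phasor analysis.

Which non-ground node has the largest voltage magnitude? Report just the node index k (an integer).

2

MNA unknowns: 3 node voltages V₁..V_3 plus 1 source current (V1)
R1: Y=0.003125+0.000j on G[0,3]
C1: Y=0.000+0.02350j on G[3,1]
R2: Y=0.1506+0.000j on G[3,1]
R3: Y=0.1634+0.000j on G[2,1]
C2: Y=0.000+0.0001379j on G[1,2]
R4: Y=0.03356+0.000j on G[0,1]
L1: Y=0.000-0.3031j on G[2,0]
R5: Y=0.05236+0.000j on G[3,1]
L2: Y=0.000-5.939j on G[3,1]
V1: row V0−V3=5.77, i_V1 at 0,3
I1: z[2]−=1.64, z[0]+=1.64
solve → V1=-5.585+0.08160j, V2=-3.553-6.510j, V3=-5.770+0.000j
aux → i_V1=-0.5384+1.079j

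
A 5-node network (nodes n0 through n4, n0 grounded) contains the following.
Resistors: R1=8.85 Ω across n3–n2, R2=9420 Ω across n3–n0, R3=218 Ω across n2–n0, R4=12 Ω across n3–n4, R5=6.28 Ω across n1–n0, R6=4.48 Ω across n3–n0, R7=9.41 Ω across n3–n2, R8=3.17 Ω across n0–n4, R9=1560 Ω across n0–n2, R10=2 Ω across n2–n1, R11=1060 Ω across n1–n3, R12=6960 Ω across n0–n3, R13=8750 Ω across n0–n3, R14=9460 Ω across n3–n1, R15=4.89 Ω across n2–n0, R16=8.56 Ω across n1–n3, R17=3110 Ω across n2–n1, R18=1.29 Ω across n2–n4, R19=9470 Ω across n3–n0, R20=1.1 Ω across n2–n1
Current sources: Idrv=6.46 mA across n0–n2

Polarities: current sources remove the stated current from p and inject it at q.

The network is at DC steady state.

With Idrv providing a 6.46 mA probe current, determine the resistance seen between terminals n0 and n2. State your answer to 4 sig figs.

Apply KCL at each of the 4 non-ground nodes and solve the resulting linear system.
Node n1: branches {R5, R10, R11, R14, R16, R17, R20} → V_1 = 0.008056
Node n2: branches {R1, R3, R7, R9, R10, R15, R17, R18, R20, Idrv} → V_2 = 0.009185
Node n3: branches {R1, R2, R4, R6, R7, R11, R12, R13, R14, R16, R19} → V_3 = 0.005435
Node n4: branches {R4, R8, R18} → V_4 = 0.006451

R_eq = 1.422 Ω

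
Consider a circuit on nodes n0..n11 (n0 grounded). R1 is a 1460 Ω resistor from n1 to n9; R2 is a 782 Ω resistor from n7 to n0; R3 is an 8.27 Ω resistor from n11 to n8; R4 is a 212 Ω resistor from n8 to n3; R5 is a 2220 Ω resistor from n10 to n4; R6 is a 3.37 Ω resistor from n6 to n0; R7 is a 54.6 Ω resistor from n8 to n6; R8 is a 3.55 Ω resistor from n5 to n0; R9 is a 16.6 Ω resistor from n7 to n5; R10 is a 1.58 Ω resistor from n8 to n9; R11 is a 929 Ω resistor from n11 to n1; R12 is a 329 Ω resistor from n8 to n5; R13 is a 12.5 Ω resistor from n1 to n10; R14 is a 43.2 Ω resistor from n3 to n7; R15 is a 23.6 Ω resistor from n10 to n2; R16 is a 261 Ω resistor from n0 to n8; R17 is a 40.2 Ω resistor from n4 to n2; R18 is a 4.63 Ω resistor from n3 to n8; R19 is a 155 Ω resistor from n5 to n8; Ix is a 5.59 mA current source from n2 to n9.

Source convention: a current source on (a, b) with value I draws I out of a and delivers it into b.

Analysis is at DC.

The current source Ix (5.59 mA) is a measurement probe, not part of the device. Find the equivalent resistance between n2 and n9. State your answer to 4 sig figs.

R_eq = 607.3 Ω

Apply KCL at each of the 11 non-ground nodes and solve the resulting linear system.
Node n1: branches {R1, R11, R13} → V_1 = -3.189
Node n2: branches {R15, R17, Ix} → V_2 = -3.389
Node n3: branches {R4, R14, R18} → V_3 = 0.000
Node n4: branches {R5, R17} → V_4 = -3.387
Node n5: branches {R8, R9, R12, R19} → V_5 = 0.000
Node n6: branches {R6, R7} → V_6 = 0.000
Node n7: branches {R2, R9, R14} → V_7 = 0.000
Node n8: branches {R3, R4, R7, R10, R12, R16, R18, R19} → V_8 = 0.000
Node n9: branches {R1, R10, Ix} → V_9 = 0.005375
Node n10: branches {R5, R13, R15} → V_10 = -3.259
Node n11: branches {R3, R11} → V_11 = -0.02814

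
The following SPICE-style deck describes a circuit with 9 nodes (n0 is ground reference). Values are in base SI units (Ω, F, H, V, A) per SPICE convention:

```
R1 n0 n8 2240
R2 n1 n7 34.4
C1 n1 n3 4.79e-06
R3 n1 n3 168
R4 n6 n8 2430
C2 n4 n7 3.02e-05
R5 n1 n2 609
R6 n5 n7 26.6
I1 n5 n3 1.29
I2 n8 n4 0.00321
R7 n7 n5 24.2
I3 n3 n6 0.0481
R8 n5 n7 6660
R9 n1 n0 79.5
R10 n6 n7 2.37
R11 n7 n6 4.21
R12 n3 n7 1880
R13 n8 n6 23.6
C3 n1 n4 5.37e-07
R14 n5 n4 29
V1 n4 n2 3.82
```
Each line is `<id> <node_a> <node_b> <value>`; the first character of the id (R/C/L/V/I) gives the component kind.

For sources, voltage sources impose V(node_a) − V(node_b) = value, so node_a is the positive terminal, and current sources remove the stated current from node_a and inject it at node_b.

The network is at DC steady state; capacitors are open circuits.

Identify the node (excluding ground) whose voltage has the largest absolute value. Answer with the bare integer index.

Element admittances at DC:
  Y(R1) = 0.0004464 S between n0,n8
  Y(R2) = 0.02907 S between n1,n7
  Y(C1) = 0.000 S between n1,n3
  Y(R3) = 0.005952 S between n1,n3
  Y(R4) = 0.0004115 S between n6,n8
  Y(C2) = 0.000 S between n4,n7
  Y(R5) = 0.001642 S between n1,n2
  Y(R6) = 0.03759 S between n5,n7
  I1: injects 1.29 A into n3 (from n5)
  I2: injects 0.00321 A into n4 (from n8)
  Y(R7) = 0.04132 S between n7,n5
  I3: injects 0.0481 A into n6 (from n3)
  Y(R8) = 0.0001502 S between n5,n7
  Y(R9) = 0.01258 S between n1,n0
  Y(R10) = 0.4219 S between n6,n7
  Y(R11) = 0.2375 S between n7,n6
  Y(R12) = 0.0005319 S between n3,n7
  Y(R13) = 0.04237 S between n8,n6
  Y(C3) = 0.000 S between n1,n4
  Y(R14) = 0.03448 S between n5,n4
  V1: constraint V(n4)−V(n2) = 3.82
Assemble and solve the 9×9 MNA system:
  V(n1)=1.194  V(n2)=-50.47  V(n3)=189.8  V(n4)=-46.65  V(n5)=-49.20  V(n6)=-33.91  V(n7)=-34.00  V(n8)=-33.63
  i(V1)=-0.08483

3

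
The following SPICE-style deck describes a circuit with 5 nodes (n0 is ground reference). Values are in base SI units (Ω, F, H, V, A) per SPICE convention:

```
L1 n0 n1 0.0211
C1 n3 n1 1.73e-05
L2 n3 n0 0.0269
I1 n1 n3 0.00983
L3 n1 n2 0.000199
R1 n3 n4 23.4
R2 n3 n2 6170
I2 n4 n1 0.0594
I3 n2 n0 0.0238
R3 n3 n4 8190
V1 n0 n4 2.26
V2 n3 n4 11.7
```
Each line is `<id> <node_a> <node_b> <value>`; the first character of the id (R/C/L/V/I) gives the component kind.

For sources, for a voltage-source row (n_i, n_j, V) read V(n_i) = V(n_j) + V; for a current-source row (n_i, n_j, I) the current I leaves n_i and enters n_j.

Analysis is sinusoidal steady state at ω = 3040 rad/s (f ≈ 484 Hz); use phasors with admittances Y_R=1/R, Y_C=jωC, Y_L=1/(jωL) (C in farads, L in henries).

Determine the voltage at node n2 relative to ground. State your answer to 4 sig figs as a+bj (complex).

MNA unknowns: 4 node voltages V₁..V_4 plus 2 source currents (V1, V2)
L1: Y=0.000-0.01559j on G[0,1]
C1: Y=0.000+0.05259j on G[3,1]
L2: Y=0.000-0.01223j on G[3,0]
I1: z[1]−=0.00983, z[3]+=0.00983
L3: Y=0.000-1.653j on G[1,2]
R1: Y=0.04274+0.000j on G[3,4]
R2: Y=0.0001621+0.000j on G[3,2]
I2: z[4]−=0.0594, z[1]+=0.0594
I3: z[2]−=0.0238, z[0]+=0.0238
R3: Y=0.0001221+0.000j on G[3,4]
V1: row V0−V4=2.26, i_V1 at 0,4
V2: row V3−V4=11.7, i_V2 at 3,4
solve → V1=13.42-0.6790j, V2=13.42-0.6938j, V3=9.440+0.000j, V4=-2.260+0.000j
aux → i_V1=0.01321-0.3247j, i_V2=-0.4552+0.3247j

13.42-0.6938j V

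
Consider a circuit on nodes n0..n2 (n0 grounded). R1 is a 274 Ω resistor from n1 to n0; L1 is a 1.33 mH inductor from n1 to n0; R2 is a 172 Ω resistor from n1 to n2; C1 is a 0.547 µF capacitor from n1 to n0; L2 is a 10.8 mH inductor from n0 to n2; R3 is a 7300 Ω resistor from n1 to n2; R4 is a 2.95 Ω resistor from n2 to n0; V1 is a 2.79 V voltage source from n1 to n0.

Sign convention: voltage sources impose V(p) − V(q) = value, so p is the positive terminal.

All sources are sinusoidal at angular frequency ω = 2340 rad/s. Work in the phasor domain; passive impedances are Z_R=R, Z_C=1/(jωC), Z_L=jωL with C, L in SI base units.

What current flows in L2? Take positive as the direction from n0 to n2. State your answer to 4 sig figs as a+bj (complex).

Element admittances at ω=2340 rad/s:
  Y(R1) = 0.003650+0.000j S between n1,n0
  Y(L1) = 0.000-0.3213j S between n1,n0
  Y(R2) = 0.005814+0.000j S between n1,n2
  Y(C1) = 0.000+0.001280j S between n1,n0
  Y(L2) = 0.000-0.03957j S between n0,n2
  Y(R3) = 0.0001370+0.000j S between n1,n2
  Y(R4) = 0.3390+0.000j S between n2,n0
  V1: constraint V(n1)−V(n0) = 2.79
Assemble and solve the 3×3 MNA system:
  V(n1)=2.790+0.000j  V(n2)=0.04751+0.005450j
  i(V1)=-0.02650+0.8929j

-0.0002157+0.001880j A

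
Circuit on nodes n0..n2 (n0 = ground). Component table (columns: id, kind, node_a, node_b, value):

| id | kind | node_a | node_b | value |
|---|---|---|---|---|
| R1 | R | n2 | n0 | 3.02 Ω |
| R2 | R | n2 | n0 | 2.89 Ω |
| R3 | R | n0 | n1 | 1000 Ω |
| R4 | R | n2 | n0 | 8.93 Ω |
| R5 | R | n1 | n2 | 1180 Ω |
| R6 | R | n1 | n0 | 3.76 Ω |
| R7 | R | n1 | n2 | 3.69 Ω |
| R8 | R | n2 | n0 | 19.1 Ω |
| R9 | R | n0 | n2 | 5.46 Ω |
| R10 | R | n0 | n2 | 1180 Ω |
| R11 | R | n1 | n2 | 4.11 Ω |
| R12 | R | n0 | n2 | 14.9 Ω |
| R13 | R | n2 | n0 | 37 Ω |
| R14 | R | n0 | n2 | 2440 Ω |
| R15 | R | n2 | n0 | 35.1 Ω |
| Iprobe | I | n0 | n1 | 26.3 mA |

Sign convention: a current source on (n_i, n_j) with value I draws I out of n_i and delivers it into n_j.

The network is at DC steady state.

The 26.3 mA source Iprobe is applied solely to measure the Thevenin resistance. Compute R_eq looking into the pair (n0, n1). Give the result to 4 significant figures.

R_eq = 1.606 Ω

MNA unknowns: 2 node voltages V₁..V_2
R1: Y=0.3311 on G[2,0]
R2: Y=0.3460 on G[2,0]
R3: Y=0.001000 on G[0,1]
R4: Y=0.1120 on G[2,0]
R5: Y=0.0008475 on G[1,2]
R6: Y=0.2660 on G[1,0]
R7: Y=0.2710 on G[1,2]
R8: Y=0.05236 on G[2,0]
R9: Y=0.1832 on G[0,2]
R10: Y=0.0008475 on G[0,2]
R11: Y=0.2433 on G[1,2]
R12: Y=0.06711 on G[0,2]
R13: Y=0.02703 on G[2,0]
R14: Y=0.0004098 on G[0,2]
R15: Y=0.02849 on G[2,0]
Iprobe: z[0]−=0.0263, z[1]+=0.0263
solve → V1=0.04224, V2=0.01308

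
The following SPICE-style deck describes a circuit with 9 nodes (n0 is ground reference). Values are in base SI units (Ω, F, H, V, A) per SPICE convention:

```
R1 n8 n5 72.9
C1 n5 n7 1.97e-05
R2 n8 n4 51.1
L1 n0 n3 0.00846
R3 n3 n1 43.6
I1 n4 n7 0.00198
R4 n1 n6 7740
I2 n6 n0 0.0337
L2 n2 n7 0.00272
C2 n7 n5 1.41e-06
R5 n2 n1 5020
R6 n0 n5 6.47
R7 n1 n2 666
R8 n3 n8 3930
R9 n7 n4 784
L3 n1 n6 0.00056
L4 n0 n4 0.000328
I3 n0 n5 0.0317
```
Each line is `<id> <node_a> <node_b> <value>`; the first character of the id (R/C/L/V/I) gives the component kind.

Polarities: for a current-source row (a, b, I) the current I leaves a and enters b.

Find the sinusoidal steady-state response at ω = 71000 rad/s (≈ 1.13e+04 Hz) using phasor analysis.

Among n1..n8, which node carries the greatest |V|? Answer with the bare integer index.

Element admittances at ω=71000 rad/s:
  Y(R1) = 0.01372+0.000j S between n8,n5
  Y(C1) = 0.000+1.399j S between n5,n7
  Y(R2) = 0.01957+0.000j S between n8,n4
  Y(L1) = 0.000-0.001665j S between n0,n3
  Y(R3) = 0.02294+0.000j S between n3,n1
  I1: injects 0.00198 A into n7 (from n4)
  Y(R4) = 0.0001292+0.000j S between n1,n6
  I2: injects 0.0337 A into n0 (from n6)
  Y(L2) = 0.000-0.005178j S between n2,n7
  Y(C2) = 0.000+0.1001j S between n7,n5
  Y(R5) = 0.0001992+0.000j S between n2,n1
  Y(R6) = 0.1546+0.000j S between n0,n5
  Y(R7) = 0.001502+0.000j S between n1,n2
  Y(R8) = 0.0002545+0.000j S between n3,n8
  Y(R9) = 0.001276+0.000j S between n7,n4
  Y(L3) = 0.000-0.02515j S between n1,n6
  Y(L4) = 0.000-0.04294j S between n0,n4
  I3: injects 0.0317 A into n5 (from n0)
Assemble and solve the 8×8 MNA system:
  V(n1)=-7.812-8.808j  V(n2)=1.920-3.253j  V(n3)=-7.064-9.220j  V(n4)=0.03369-0.05609j  V(n5)=0.1020-0.06673j  V(n6)=-7.818-10.15j  V(n7)=0.09565-0.05695j  V(n8)=0.007766-0.1300j

6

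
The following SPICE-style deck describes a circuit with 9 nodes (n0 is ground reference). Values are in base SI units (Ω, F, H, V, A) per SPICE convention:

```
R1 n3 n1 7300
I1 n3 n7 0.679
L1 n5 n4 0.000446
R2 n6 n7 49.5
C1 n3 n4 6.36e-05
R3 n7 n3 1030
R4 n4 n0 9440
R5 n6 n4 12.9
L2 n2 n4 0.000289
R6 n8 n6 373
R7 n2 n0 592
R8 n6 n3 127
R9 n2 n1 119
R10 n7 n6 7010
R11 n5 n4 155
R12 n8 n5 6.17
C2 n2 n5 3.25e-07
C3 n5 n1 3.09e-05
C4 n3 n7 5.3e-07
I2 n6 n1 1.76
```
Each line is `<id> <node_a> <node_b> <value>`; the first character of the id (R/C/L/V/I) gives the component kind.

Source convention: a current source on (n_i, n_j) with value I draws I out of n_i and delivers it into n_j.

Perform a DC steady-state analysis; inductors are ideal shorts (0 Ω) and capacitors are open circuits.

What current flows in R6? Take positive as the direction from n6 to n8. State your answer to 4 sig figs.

MNA unknowns: 8 node voltages V₁..V_8 plus 2 source currents (L1, L2)
R1: Y=0.0001370 on G[3,1]
I1: z[3]−=0.679, z[7]+=0.679
L1: row V5−V4=0, i_L1 at 5,4
R2: Y=0.02020 on G[6,7]
C1: Y=0.000 on G[3,4]
R3: Y=0.0009709 on G[7,3]
R4: Y=0.0001059 on G[4,0]
R5: Y=0.07752 on G[6,4]
L2: row V2−V4=0, i_L2 at 2,4
R6: Y=0.002681 on G[8,6]
R7: Y=0.001689 on G[2,0]
R8: Y=0.007874 on G[6,3]
R9: Y=0.008403 on G[2,1]
R10: Y=0.0001427 on G[7,6]
R11: Y=0.006452 on G[5,4]
R12: Y=0.1621 on G[8,5]
C2: Y=0.000 on G[2,5]
C3: Y=0.000 on G[5,1]
C4: Y=0.000 on G[3,7]
I2: z[6]−=1.76, z[1]+=1.76
solve → V1=204.6, V2=0.000, V3=-90.50, V4=0.000, V5=0.000, V6=-21.45, V7=7.257, V8=-0.3491
aux → i_L1=-0.05658, i_L2=1.720

-0.05658 A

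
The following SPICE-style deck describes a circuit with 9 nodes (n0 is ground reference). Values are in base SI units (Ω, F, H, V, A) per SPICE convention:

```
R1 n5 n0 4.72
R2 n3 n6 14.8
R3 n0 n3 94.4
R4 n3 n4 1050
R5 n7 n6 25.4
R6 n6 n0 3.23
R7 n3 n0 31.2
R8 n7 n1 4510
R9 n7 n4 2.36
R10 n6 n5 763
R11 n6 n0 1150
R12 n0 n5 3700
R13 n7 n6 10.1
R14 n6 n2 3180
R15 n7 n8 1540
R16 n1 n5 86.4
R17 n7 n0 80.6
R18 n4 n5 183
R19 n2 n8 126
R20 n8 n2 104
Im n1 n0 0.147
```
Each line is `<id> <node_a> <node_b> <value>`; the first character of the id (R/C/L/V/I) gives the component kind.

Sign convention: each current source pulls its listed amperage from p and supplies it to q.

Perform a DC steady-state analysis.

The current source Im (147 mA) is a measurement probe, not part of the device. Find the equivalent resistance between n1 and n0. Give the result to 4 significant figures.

MNA unknowns: 8 node voltages V₁..V_8
R1: Y=0.2119 on G[5,0]
R2: Y=0.06757 on G[3,6]
R3: Y=0.01059 on G[0,3]
R4: Y=0.0009524 on G[3,4]
R5: Y=0.03937 on G[7,6]
R6: Y=0.3096 on G[6,0]
R7: Y=0.03205 on G[3,0]
R8: Y=0.0002217 on G[7,1]
R9: Y=0.4237 on G[7,4]
R10: Y=0.001311 on G[6,5]
R11: Y=0.0008696 on G[6,0]
R12: Y=0.0002703 on G[0,5]
R13: Y=0.09901 on G[7,6]
R14: Y=0.0003145 on G[6,2]
R15: Y=0.0006494 on G[7,8]
R16: Y=0.01157 on G[1,5]
R17: Y=0.01241 on G[7,0]
R18: Y=0.005464 on G[4,5]
R19: Y=0.007937 on G[2,8]
R20: Y=0.009615 on G[8,2]
Im: z[1]−=0.147, z[0]+=0.147
solve → V1=-13.11, V2=-0.04444, V3=-0.01185, V4=-0.06498, V5=-0.6600, V6=-0.01858, V7=-0.05742, V8=-0.04490

R_eq = 89.19 Ω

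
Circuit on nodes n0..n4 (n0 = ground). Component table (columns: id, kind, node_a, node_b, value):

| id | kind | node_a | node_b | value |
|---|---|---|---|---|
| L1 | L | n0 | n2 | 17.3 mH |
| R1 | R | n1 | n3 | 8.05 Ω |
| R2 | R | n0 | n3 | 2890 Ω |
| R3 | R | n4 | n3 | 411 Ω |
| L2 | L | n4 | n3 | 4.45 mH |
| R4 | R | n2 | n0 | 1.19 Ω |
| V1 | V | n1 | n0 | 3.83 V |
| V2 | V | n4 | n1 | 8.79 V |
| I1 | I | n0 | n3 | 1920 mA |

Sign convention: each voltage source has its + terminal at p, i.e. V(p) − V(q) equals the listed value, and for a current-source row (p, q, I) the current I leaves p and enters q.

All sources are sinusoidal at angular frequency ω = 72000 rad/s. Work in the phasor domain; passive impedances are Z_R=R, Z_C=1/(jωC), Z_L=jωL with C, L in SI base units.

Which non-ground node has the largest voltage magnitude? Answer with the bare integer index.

3

Element admittances at ω=72000 rad/s:
  Y(L1) = 0.000-0.0008028j S between n0,n2
  Y(R1) = 0.1242+0.000j S between n1,n3
  Y(R2) = 0.0003460+0.000j S between n0,n3
  Y(R3) = 0.002433+0.000j S between n4,n3
  Y(L2) = 0.000-0.003121j S between n4,n3
  Y(R4) = 0.8403+0.000j S between n2,n0
  V1: constraint V(n1)−V(n0) = 3.83
  V2: constraint V(n4)−V(n1) = 8.79
  I1: injects 1.92 A into n3 (from n0)
Assemble and solve the 6×6 MNA system:
  V(n1)=3.830+0.000j  V(n2)=0.000+0.000j  V(n3)=19.10+0.1593j  V(n4)=12.62+0.000j
  i(V1)=1.913-5.512e-05j  i(V2)=0.01627-0.01984j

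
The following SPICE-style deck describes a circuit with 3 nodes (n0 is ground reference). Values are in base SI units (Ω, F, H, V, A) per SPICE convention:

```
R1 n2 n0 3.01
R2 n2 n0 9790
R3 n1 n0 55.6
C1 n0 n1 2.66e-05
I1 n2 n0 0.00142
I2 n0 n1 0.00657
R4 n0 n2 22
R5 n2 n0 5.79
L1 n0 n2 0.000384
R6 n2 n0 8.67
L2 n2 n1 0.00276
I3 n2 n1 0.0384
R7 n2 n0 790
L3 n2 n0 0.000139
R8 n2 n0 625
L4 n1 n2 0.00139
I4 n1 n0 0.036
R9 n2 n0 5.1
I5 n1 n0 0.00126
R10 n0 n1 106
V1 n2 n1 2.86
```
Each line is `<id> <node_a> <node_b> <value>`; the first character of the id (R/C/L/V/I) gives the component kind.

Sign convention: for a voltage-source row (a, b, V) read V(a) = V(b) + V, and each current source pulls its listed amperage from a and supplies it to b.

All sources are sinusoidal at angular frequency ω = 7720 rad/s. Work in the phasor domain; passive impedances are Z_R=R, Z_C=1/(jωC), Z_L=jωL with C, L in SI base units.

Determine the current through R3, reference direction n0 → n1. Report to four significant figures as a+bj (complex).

0.05688-0.005348j A

Apply KCL at each of the 2 non-ground nodes and solve the resulting linear system.
Node n1: branches {R3, C1, I2, L2, I3, L4, I4, I5, R10, V1} → V_1 = -3.163+0.2974j
Node n2: branches {R1, R2, I1, R4, R5, L1, R6, L2, I3, R7, L3, R8, L4, R9, V1} → V_2 = -0.3027+0.2974j
Source currents: i(V1)=-0.1555-0.2406j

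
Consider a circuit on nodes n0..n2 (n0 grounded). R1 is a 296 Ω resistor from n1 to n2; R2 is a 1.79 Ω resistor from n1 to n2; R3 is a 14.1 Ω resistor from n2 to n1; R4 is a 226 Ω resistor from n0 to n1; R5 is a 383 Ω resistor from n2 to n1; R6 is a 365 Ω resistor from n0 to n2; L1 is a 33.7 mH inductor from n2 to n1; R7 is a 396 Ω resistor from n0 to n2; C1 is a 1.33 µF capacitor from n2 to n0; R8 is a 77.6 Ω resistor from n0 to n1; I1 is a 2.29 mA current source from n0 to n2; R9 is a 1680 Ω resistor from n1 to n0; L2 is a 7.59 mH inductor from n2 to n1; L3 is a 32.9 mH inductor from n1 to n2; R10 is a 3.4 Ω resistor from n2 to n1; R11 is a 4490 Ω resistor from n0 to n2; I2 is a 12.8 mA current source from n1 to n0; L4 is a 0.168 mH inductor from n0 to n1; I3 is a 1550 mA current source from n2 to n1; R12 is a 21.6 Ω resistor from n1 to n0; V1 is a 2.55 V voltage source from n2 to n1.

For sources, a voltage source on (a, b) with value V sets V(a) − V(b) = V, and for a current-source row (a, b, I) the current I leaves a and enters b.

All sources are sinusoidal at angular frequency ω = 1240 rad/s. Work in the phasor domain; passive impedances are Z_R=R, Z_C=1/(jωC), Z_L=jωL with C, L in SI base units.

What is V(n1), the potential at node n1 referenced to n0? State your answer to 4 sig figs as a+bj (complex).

Apply KCL at each of the 2 non-ground nodes and solve the resulting linear system.
Node n1: branches {R1, R2, R3, R4, R5, L1, R8, R9, L2, L3, R10, I2, L4, I3, R12, V1} → V_1 = 0.0008021-0.005118j
Node n2: branches {R1, R2, R3, R5, R6, L1, R7, C1, I1, L2, L3, R10, R11, I3, V1} → V_2 = 2.551-0.005118j
Source currents: i(V1)=-3.932+0.3903j

0.0008021-0.005118j V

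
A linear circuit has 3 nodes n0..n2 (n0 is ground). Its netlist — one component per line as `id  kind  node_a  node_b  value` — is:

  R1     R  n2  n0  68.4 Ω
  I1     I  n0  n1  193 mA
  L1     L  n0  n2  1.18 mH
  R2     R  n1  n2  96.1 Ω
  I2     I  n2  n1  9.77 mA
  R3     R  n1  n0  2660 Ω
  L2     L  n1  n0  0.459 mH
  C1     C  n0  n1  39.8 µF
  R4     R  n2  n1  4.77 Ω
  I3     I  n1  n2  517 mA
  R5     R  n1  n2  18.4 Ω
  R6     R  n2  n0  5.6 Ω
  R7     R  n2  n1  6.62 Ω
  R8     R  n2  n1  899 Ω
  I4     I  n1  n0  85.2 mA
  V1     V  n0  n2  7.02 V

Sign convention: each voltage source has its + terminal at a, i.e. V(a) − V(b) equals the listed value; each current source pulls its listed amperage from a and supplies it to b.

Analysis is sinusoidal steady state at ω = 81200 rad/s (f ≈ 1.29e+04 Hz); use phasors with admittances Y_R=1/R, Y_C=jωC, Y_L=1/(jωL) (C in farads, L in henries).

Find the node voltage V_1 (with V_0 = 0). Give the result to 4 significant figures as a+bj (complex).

MNA unknowns: 2 node voltages V₁..V_2 plus 1 source current (V1)
R1: Y=0.01462+0.000j on G[2,0]
I1: z[0]−=0.193, z[1]+=0.193
L1: Y=0.000-0.01044j on G[0,2]
R2: Y=0.01041+0.000j on G[1,2]
I2: z[2]−=0.00977, z[1]+=0.00977
R3: Y=0.0003759+0.000j on G[1,0]
L2: Y=0.000-0.02683j on G[1,0]
C1: Y=0.000+3.232j on G[0,1]
R4: Y=0.2096+0.000j on G[2,1]
I3: z[1]−=0.517, z[2]+=0.517
R5: Y=0.05435+0.000j on G[1,2]
R6: Y=0.1786+0.000j on G[2,0]
R7: Y=0.1511+0.000j on G[2,1]
R8: Y=0.001112+0.000j on G[2,1]
I4: z[1]−=0.0852, z[0]+=0.0852
V1: row V0−V2=7.02, i_V1 at 0,2
solve → V1=-0.1386+1.041j, V2=-7.020+0.000j
aux → i_V1=-4.799-0.3706j

-0.1386+1.041j V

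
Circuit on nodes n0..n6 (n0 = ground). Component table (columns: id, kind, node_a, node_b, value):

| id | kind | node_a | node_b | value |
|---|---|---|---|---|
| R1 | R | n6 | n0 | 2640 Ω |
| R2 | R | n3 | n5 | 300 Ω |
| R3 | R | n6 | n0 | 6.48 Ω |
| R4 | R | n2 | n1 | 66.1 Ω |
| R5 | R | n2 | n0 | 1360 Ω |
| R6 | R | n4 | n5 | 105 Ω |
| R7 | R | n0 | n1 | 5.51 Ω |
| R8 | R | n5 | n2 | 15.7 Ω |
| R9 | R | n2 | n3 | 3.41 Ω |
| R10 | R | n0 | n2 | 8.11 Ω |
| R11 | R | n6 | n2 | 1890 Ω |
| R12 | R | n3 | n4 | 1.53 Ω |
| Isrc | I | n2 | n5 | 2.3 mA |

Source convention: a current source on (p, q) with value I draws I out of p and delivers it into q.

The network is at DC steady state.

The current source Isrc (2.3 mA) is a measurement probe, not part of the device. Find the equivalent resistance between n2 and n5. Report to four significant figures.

R_eq = 13.18 Ω

Element admittances at DC:
  Y(R1) = 0.0003788 S between n6,n0
  Y(R2) = 0.003333 S between n3,n5
  Y(R3) = 0.1543 S between n6,n0
  Y(R4) = 0.01513 S between n2,n1
  Y(R5) = 0.0007353 S between n2,n0
  Y(R6) = 0.009524 S between n4,n5
  Y(R7) = 0.1815 S between n0,n1
  Y(R8) = 0.06369 S between n5,n2
  Y(R9) = 0.2933 S between n2,n3
  Y(R10) = 0.1233 S between n0,n2
  Y(R11) = 0.0005291 S between n6,n2
  Y(R12) = 0.6536 S between n3,n4
  Isrc: injects 0.0023 A into n5 (from n2)
Assemble and solve the 6×6 MNA system:
  V(n1)=0.000  V(n2)=0.000  V(n3)=0.001260  V(n4)=0.001677  V(n5)=0.03031  V(n6)=0.000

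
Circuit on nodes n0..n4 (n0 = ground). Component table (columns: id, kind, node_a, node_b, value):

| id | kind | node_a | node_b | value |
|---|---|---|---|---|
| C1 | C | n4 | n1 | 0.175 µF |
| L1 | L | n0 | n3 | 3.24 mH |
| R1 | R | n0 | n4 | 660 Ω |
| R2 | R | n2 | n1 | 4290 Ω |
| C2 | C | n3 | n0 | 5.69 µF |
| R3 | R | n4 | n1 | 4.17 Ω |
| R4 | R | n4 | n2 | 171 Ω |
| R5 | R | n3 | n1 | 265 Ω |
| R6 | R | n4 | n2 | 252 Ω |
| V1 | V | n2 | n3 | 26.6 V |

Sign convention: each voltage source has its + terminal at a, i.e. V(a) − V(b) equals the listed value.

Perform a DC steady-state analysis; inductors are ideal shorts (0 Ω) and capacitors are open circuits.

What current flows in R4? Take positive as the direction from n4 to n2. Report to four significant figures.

-0.05324 A

Apply KCL at each of the 4 non-ground nodes and solve the resulting linear system.
Node n1: branches {C1, R2, R3, R5} → V_1 = 17.23
Node n2: branches {R2, R4, R6, V1} → V_2 = 26.60
Node n3: branches {L1, C2, R5, V1} → V_3 = 0.000
Node n4: branches {C1, R1, R3, R4, R6} → V_4 = 17.50
Source currents: i(L1)=0.02651, i(V1)=-0.09155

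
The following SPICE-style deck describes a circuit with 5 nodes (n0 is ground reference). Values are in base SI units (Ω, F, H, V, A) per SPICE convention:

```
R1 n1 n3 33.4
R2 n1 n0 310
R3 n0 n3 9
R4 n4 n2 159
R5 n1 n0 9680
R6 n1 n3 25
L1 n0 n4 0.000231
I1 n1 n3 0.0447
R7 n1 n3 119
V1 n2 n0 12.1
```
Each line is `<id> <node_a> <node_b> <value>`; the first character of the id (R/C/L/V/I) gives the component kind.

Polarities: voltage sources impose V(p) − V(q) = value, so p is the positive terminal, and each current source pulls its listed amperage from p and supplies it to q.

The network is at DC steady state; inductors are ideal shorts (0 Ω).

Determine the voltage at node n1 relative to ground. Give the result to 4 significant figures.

-0.5320 V

Element admittances at DC:
  Y(R1) = 0.02994 S between n1,n3
  Y(R2) = 0.003226 S between n1,n0
  Y(R3) = 0.1111 S between n0,n3
  Y(R4) = 0.006289 S between n4,n2
  Y(R5) = 0.0001033 S between n1,n0
  Y(R6) = 0.04000 S between n1,n3
  L1: short n0↔n4 (DC inductor)
  I1: injects 0.0447 A into n3 (from n1)
  Y(R7) = 0.008403 S between n1,n3
  V1: constraint V(n2)−V(n0) = 12.1
Assemble and solve the 6×6 MNA system:
  V(n1)=-0.5320  V(n2)=12.10  V(n3)=0.01594  V(n4)=0.000
  i(L1)=-0.07610  i(V1)=-0.07610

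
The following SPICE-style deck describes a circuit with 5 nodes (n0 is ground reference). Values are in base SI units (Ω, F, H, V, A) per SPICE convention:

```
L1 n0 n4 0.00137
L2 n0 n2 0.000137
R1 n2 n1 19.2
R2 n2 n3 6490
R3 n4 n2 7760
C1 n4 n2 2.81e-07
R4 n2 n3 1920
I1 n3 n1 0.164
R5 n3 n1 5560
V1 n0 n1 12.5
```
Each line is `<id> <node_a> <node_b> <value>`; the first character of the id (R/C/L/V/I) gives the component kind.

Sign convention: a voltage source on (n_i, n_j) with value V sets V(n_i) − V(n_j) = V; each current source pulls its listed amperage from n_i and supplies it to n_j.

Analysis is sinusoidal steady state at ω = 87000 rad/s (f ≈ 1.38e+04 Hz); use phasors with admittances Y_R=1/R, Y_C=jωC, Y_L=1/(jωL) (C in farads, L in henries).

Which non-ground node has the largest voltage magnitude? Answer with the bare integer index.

Element admittances at ω=87000 rad/s:
  Y(L1) = 0.000-0.008390j S between n0,n4
  Y(L2) = 0.000-0.08390j S between n0,n2
  Y(R1) = 0.05208+0.000j S between n2,n1
  Y(R2) = 0.0001541+0.000j S between n2,n3
  Y(R3) = 0.0001289+0.000j S between n4,n2
  Y(C1) = 0.000+0.02445j S between n4,n2
  Y(R4) = 0.0005208+0.000j S between n2,n3
  I1: injects 0.164 A into n1 (from n3)
  Y(R5) = 0.0001799+0.000j S between n3,n1
  V1: constraint V(n0)−V(n1) = 12.5
Assemble and solve the 5×5 MNA system:
  V(n1)=-12.50+0.000j  V(n2)=-3.385-6.262j  V(n3)=-197.2-4.945j  V(n4)=-5.128-9.548j
  i(V1)=-0.6055+0.3270j

3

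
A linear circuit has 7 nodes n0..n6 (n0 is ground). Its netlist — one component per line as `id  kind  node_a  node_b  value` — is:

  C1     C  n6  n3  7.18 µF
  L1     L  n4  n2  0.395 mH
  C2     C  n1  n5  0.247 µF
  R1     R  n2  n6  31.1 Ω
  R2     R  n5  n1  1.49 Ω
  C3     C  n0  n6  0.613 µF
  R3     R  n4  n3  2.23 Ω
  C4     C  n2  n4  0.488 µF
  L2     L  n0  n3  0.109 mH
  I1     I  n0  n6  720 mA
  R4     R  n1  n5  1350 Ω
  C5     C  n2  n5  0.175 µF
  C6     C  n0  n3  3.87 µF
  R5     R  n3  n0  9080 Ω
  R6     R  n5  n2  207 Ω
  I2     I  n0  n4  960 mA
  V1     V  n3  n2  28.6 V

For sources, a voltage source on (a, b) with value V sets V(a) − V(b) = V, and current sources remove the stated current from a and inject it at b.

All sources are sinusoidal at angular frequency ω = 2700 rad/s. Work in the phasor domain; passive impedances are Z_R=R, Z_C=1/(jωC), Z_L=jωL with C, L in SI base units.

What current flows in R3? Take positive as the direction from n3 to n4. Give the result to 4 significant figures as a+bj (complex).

Element admittances at ω=2700 rad/s:
  Y(C1) = 0.000+0.01939j S between n6,n3
  Y(L1) = 0.000-0.9376j S between n4,n2
  Y(C2) = 0.000+0.0006669j S between n1,n5
  Y(R1) = 0.03215+0.000j S between n2,n6
  Y(R2) = 0.6711+0.000j S between n5,n1
  Y(C3) = 0.000+0.001655j S between n0,n6
  Y(R3) = 0.4484+0.000j S between n4,n3
  Y(C4) = 0.000+0.001318j S between n2,n4
  Y(L2) = 0.000-3.398j S between n0,n3
  I1: injects 0.72 A into n6 (from n0)
  Y(R4) = 0.0007407+0.000j S between n1,n5
  Y(C5) = 0.000+0.0004725j S between n2,n5
  Y(C6) = 0.000+0.01045j S between n0,n3
  Y(R5) = 0.0001101+0.000j S between n3,n0
  Y(R6) = 0.004831+0.000j S between n5,n2
  I2: injects 0.96 A into n4 (from n0)
  V1: constraint V(n3)−V(n2) = 28.6
Assemble and solve the 7×7 MNA system:
  V(n1)=-28.60+0.4976j  V(n2)=-28.60+0.4976j  V(n3)=-0.002100+0.4976j  V(n4)=-22.87+12.47j  V(n5)=-28.60+0.4976j  V(n6)=-4.331+3.330j
  i(V1)=-11.99+5.279j

10.25-5.370j A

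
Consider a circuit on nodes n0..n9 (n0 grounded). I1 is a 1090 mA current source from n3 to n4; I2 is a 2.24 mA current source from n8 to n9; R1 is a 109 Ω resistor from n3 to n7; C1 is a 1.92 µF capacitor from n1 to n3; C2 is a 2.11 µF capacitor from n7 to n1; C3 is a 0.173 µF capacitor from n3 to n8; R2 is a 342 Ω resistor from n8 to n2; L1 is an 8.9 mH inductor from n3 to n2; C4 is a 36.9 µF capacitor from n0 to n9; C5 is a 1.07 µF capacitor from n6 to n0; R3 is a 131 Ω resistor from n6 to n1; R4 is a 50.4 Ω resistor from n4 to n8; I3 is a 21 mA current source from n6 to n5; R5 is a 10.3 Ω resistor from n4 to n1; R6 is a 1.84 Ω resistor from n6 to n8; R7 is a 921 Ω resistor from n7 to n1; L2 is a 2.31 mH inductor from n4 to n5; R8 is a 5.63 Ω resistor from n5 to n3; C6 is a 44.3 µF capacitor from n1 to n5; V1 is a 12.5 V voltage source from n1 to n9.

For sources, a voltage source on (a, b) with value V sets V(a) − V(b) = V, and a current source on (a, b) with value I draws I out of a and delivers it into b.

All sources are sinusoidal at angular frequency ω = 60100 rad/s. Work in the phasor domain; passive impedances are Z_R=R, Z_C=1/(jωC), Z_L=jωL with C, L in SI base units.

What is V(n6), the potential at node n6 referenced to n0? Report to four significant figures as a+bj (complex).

MNA unknowns: 9 node voltages V₁..V_9 plus 1 source current (V1)
I1: z[3]−=1.09, z[4]+=1.09
I2: z[8]−=0.00224, z[9]+=0.00224
R1: Y=0.009174+0.000j on G[3,7]
C1: Y=0.000+0.1154j on G[1,3]
C2: Y=0.000+0.1268j on G[7,1]
C3: Y=0.000+0.01040j on G[3,8]
R2: Y=0.002924+0.000j on G[8,2]
L1: Y=0.000-0.001870j on G[3,2]
C4: Y=0.000+2.218j on G[0,9]
C5: Y=0.000+0.06431j on G[6,0]
R3: Y=0.007634+0.000j on G[6,1]
R4: Y=0.01984+0.000j on G[4,8]
I3: z[6]−=0.021, z[5]+=0.021
R5: Y=0.09709+0.000j on G[4,1]
R6: Y=0.5435+0.000j on G[6,8]
R7: Y=0.001086+0.000j on G[7,1]
L2: Y=0.000-0.007203j on G[4,5]
R8: Y=0.1776+0.000j on G[5,3]
C6: Y=0.000+2.662j on G[1,5]
V1: row V1−V9=12.5, i_V1 at 1,9
solve → V1=12.42+0.1458j, V2=8.156-4.991j, V3=8.513+2.537j, V4=20.24-0.2129j, V5=12.54+0.4081j, V6=2.843-5.027j, V7=12.57+0.4403j, V8=3.342-4.763j, V9=-0.08245+0.1458j
aux → i_V1=-0.3255-0.1829j

2.843-5.027j V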